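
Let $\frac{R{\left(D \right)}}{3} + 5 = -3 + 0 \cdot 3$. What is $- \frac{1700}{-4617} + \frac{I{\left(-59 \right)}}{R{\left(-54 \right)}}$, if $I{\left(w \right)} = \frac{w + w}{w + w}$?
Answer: $\frac{12061}{36936} \approx 0.32654$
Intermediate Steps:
$R{\left(D \right)} = -24$ ($R{\left(D \right)} = -15 + 3 \left(-3 + 0 \cdot 3\right) = -15 + 3 \left(-3 + 0\right) = -15 + 3 \left(-3\right) = -15 - 9 = -24$)
$I{\left(w \right)} = 1$ ($I{\left(w \right)} = \frac{2 w}{2 w} = 2 w \frac{1}{2 w} = 1$)
$- \frac{1700}{-4617} + \frac{I{\left(-59 \right)}}{R{\left(-54 \right)}} = - \frac{1700}{-4617} + 1 \frac{1}{-24} = \left(-1700\right) \left(- \frac{1}{4617}\right) + 1 \left(- \frac{1}{24}\right) = \frac{1700}{4617} - \frac{1}{24} = \frac{12061}{36936}$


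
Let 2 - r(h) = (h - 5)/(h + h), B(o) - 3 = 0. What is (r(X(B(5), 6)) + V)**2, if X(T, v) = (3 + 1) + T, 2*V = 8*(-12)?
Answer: 104329/49 ≈ 2129.2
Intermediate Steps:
V = -48 (V = (8*(-12))/2 = (1/2)*(-96) = -48)
B(o) = 3 (B(o) = 3 + 0 = 3)
X(T, v) = 4 + T
r(h) = 2 - (-5 + h)/(2*h) (r(h) = 2 - (h - 5)/(h + h) = 2 - (-5 + h)/(2*h))
(r(X(B(5), 6)) + V)**2 = ((5 + 3*(4 + 3))/(2*(4 + 3)) - 48)**2 = ((1/2)*(5 + 3*7)/7 - 48)**2 = ((1/2)*(1/7)*(5 + 21) - 48)**2 = ((1/2)*(1/7)*26 - 48)**2 = (13/7 - 48)**2 = (-323/7)**2 = 104329/49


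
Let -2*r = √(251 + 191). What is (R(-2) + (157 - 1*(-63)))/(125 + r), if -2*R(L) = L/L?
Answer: 54875/31029 + 439*√442/62058 ≈ 1.9172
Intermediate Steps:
R(L) = -½ (R(L) = -L/(2*L) = -½*1 = -½)
r = -√442/2 (r = -√(251 + 191)/2 = -√442/2 ≈ -10.512)
(R(-2) + (157 - 1*(-63)))/(125 + r) = (-½ + (157 - 1*(-63)))/(125 - √442/2) = (-½ + (157 + 63))/(125 - √442/2) = (-½ + 220)/(125 - √442/2) = 439/(2*(125 - √442/2))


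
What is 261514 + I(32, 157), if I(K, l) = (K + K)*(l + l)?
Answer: 281610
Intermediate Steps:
I(K, l) = 4*K*l (I(K, l) = (2*K)*(2*l) = 4*K*l)
261514 + I(32, 157) = 261514 + 4*32*157 = 261514 + 20096 = 281610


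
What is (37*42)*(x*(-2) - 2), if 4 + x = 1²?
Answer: 6216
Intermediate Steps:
x = -3 (x = -4 + 1² = -4 + 1 = -3)
(37*42)*(x*(-2) - 2) = (37*42)*(-3*(-2) - 2) = 1554*(6 - 2) = 1554*4 = 6216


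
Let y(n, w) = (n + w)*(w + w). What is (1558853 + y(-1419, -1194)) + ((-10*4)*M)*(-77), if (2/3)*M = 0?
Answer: 7798697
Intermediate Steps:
M = 0 (M = (3/2)*0 = 0)
y(n, w) = 2*w*(n + w) (y(n, w) = (n + w)*(2*w) = 2*w*(n + w))
(1558853 + y(-1419, -1194)) + ((-10*4)*M)*(-77) = (1558853 + 2*(-1194)*(-1419 - 1194)) + (-10*4*0)*(-77) = (1558853 + 2*(-1194)*(-2613)) - 40*0*(-77) = (1558853 + 6239844) + 0*(-77) = 7798697 + 0 = 7798697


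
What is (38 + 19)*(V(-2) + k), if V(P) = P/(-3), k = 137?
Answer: 7847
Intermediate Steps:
V(P) = -P/3 (V(P) = P*(-⅓) = -P/3)
(38 + 19)*(V(-2) + k) = (38 + 19)*(-⅓*(-2) + 137) = 57*(⅔ + 137) = 57*(413/3) = 7847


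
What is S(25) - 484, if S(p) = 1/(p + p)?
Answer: -24199/50 ≈ -483.98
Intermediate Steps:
S(p) = 1/(2*p)
S(25) - 484 = (½)/25 - 484 = (½)*(1/25) - 484 = 1/50 - 484 = -24199/50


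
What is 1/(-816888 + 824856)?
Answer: 1/7968 ≈ 0.00012550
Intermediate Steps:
1/(-816888 + 824856) = 1/7968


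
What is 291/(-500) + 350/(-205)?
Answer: -46931/20500 ≈ -2.2893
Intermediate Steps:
291/(-500) + 350/(-205) = 291*(-1/500) + 350*(-1/205) = -291/500 - 70/41 = -46931/20500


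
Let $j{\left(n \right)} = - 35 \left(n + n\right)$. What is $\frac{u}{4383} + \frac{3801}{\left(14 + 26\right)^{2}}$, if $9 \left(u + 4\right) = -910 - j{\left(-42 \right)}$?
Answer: $\frac{143720447}{63115200} \approx 2.2771$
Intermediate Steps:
$j{\left(n \right)} = - 70 n$ ($j{\left(n \right)} = - 35 \cdot 2 n = - 70 n$)
$u = - \frac{3886}{9}$ ($u = -4 + \frac{-910 - \left(-70\right) \left(-42\right)}{9} = -4 + \frac{-910 - 2940}{9} = -4 + \frac{1}{9} \left(-3850\right) = -4 - \frac{3850}{9} = - \frac{3886}{9} \approx -431.78$)
$\frac{u}{4383} + \frac{3801}{\left(14 + 26\right)^{2}} = - \frac{3886}{9 \cdot 4383} + \frac{3801}{\left(14 + 26\right)^{2}} = \left(- \frac{3886}{9}\right) \frac{1}{4383} + \frac{3801}{40^{2}} = - \frac{3886}{39447} + \frac{3801}{1600} = \frac{143720447}{63115200}$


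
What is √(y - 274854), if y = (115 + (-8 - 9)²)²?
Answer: I*√111638 ≈ 334.12*I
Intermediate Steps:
y = 163216 (y = (115 + (-17)²)² = (115 + 289)² = 404² = 163216)
√(y - 274854) = √(163216 - 274854) = √(-111638) = I*√111638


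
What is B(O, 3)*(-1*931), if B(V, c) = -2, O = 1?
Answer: 1862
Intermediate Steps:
B(O, 3)*(-1*931) = -(-2)*931 = -2*(-931) = 1862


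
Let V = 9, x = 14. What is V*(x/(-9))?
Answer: -14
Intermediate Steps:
V*(x/(-9)) = 9*(14/(-9)) = 9*(14*(-⅑)) = 9*(-14/9) = -14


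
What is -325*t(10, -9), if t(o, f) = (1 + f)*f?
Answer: -23400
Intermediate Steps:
t(o, f) = f*(1 + f)
-325*t(10, -9) = -(-2925)*(1 - 9) = -(-2925)*(-8) = -325*72 = -23400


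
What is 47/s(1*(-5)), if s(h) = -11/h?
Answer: 235/11 ≈ 21.364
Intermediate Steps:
47/s(1*(-5)) = 47/((-11/(1*(-5)))) = 47/((-11/(-5))) = 47/((-11*(-⅕))) = 47/(11/5) = 47*(5/11) = 235/11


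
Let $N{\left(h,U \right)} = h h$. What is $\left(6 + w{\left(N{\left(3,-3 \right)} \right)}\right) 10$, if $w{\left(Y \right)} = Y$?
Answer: $150$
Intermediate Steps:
$N{\left(h,U \right)} = h^{2}$
$\left(6 + w{\left(N{\left(3,-3 \right)} \right)}\right) 10 = \left(6 + 3^{2}\right) 10 = \left(6 + 9\right) 10 = 15 \cdot 10 = 150$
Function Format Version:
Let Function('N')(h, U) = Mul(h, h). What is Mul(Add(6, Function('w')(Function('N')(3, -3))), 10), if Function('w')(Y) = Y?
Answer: 150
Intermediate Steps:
Function('N')(h, U) = Pow(h, 2)
Mul(Add(6, Function('w')(Function('N')(3, -3))), 10) = Mul(Add(6, Pow(3, 2)), 10) = Mul(Add(6, 9), 10) = Mul(15, 10) = 150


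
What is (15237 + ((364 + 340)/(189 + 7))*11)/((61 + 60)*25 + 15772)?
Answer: 748549/921053 ≈ 0.81271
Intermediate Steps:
(15237 + ((364 + 340)/(189 + 7))*11)/((61 + 60)*25 + 15772) = (15237 + (704/196)*11)/(121*25 + 15772) = (15237 + (704*(1/196))*11)/(3025 + 15772) = (15237 + (176/49)*11)/18797 = (15237 + 1936/49)*(1/18797) = (748549/49)*(1/18797) = 748549/921053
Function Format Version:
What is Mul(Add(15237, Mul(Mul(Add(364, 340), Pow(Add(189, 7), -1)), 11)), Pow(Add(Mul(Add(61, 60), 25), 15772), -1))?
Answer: Rational(748549, 921053) ≈ 0.81271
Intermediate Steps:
Mul(Add(15237, Mul(Mul(Add(364, 340), Pow(Add(189, 7), -1)), 11)), Pow(Add(Mul(Add(61, 60), 25), 15772), -1)) = Mul(Add(15237, Mul(Mul(704, Pow(196, -1)), 11)), Pow(Add(Mul(121, 25), 15772), -1)) = Mul(Add(15237, Mul(Mul(704, Rational(1, 196)), 11)), Pow(Add(3025, 15772), -1)) = Mul(Add(15237, Mul(Rational(176, 49), 11)), Pow(18797, -1)) = Mul(Add(15237, Rational(1936, 49)), Rational(1, 18797)) = Mul(Rational(748549, 49), Rational(1, 18797)) = Rational(748549, 921053)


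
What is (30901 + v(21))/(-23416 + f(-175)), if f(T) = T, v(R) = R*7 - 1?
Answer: -31047/23591 ≈ -1.3161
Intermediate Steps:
v(R) = -1 + 7*R (v(R) = 7*R - 1 = -1 + 7*R)
(30901 + v(21))/(-23416 + f(-175)) = (30901 + (-1 + 7*21))/(-23416 - 175) = (30901 + (-1 + 147))/(-23591) = (30901 + 146)*(-1/23591) = 31047*(-1/23591) = -31047/23591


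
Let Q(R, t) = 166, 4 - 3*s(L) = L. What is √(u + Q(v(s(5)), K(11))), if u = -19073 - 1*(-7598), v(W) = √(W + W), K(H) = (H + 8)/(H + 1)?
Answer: I*√11309 ≈ 106.34*I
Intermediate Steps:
K(H) = (8 + H)/(1 + H)
s(L) = 4/3 - L/3
v(W) = √2*√W (v(W) = √(2*W) = √2*√W)
u = -11475 (u = -19073 + 7598 = -11475)
√(u + Q(v(s(5)), K(11))) = √(-11475 + 166) = √(-11309) = I*√11309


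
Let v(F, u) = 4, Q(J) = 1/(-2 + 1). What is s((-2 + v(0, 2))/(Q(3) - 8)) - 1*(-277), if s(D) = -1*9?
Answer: 268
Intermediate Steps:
Q(J) = -1 (Q(J) = 1/(-1) = -1)
s(D) = -9
s((-2 + v(0, 2))/(Q(3) - 8)) - 1*(-277) = -9 - 1*(-277) = -9 + 277 = 268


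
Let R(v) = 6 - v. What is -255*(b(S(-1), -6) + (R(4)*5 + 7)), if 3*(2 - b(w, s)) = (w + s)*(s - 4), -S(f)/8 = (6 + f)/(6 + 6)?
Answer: 9265/3 ≈ 3088.3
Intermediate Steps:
S(f) = -4 - 2*f/3 (S(f) = -8*(6 + f)/(6 + 6) = -8*(6 + f)/12 = -8*(½ + f/12) = -4 - 2*f/3)
b(w, s) = 2 - (-4 + s)*(s + w)/3 (b(w, s) = 2 - (w + s)*(s - 4)/3 = 2 - (s + w)*(-4 + s)/3 = 2 - (-4 + s)*(s + w)/3)
-255*(b(S(-1), -6) + (R(4)*5 + 7)) = -255*((2 - ⅓*(-6)² + (4/3)*(-6) + 4*(-4 - ⅔*(-1))/3 - ⅓*(-6)*(-4 - ⅔*(-1))) + ((6 - 1*4)*5 + 7)) = -255*((2 - ⅓*36 - 8 + 4*(-4 + ⅔)/3 - ⅓*(-6)*(-4 + ⅔)) + ((6 - 4)*5 + 7)) = -255*((2 - 12 - 8 + (4/3)*(-10/3) - ⅓*(-6)*(-10/3)) + (2*5 + 7)) = -255*((2 - 12 - 8 - 40/9 - 20/3) + (10 + 7)) = -255*(-262/9 + 17) = -255*(-109/9) = 9265/3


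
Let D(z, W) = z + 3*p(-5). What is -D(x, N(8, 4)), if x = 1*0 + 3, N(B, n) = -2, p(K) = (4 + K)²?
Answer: -6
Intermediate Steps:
x = 3 (x = 0 + 3 = 3)
D(z, W) = 3 + z (D(z, W) = z + 3*(4 - 5)² = z + 3*(-1)² = z + 3*1 = z + 3 = 3 + z)
-D(x, N(8, 4)) = -(3 + 3) = -1*6 = -6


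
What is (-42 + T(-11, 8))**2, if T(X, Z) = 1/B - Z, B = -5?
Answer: 63001/25 ≈ 2520.0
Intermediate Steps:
T(X, Z) = -1/5 - Z (T(X, Z) = 1/(-5) - Z = -1/5 - Z)
(-42 + T(-11, 8))**2 = (-42 + (-1/5 - 1*8))**2 = (-42 + (-1/5 - 8))**2 = (-42 - 41/5)**2 = (-251/5)**2 = 63001/25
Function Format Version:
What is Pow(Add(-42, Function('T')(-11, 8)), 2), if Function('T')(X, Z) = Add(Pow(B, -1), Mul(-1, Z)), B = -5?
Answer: Rational(63001, 25) ≈ 2520.0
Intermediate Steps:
Function('T')(X, Z) = Add(Rational(-1, 5), Mul(-1, Z)) (Function('T')(X, Z) = Add(Pow(-5, -1), Mul(-1, Z)) = Add(Rational(-1, 5), Mul(-1, Z)))
Pow(Add(-42, Function('T')(-11, 8)), 2) = Pow(Add(-42, Add(Rational(-1, 5), Mul(-1, 8))), 2) = Pow(Add(-42, Add(Rational(-1, 5), -8)), 2) = Pow(Add(-42, Rational(-41, 5)), 2) = Pow(Rational(-251, 5), 2) = Rational(63001, 25)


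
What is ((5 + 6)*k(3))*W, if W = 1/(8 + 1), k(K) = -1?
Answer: -11/9 ≈ -1.2222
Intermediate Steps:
W = ⅑ (W = 1/9 = ⅑ ≈ 0.11111)
((5 + 6)*k(3))*W = ((5 + 6)*(-1))*(⅑) = (11*(-1))*(⅑) = -11*⅑ = -11/9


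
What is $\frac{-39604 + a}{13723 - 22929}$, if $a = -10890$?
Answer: $\frac{25247}{4603} \approx 5.4849$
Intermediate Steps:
$\frac{-39604 + a}{13723 - 22929} = \frac{-39604 - 10890}{13723 - 22929} = - \frac{50494}{-9206} = \left(-50494\right) \left(- \frac{1}{9206}\right) = \frac{25247}{4603}$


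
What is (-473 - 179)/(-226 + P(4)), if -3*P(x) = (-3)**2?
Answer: 652/229 ≈ 2.8472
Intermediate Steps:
P(x) = -3 (P(x) = -1/3*(-3)**2 = -1/3*9 = -3)
(-473 - 179)/(-226 + P(4)) = (-473 - 179)/(-226 - 3) = -652/(-229) = -652*(-1/229) = 652/229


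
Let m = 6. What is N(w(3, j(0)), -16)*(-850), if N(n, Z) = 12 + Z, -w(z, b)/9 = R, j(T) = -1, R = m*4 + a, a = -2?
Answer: 3400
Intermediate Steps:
R = 22 (R = 6*4 - 2 = 24 - 2 = 22)
w(z, b) = -198 (w(z, b) = -9*22 = -198)
N(w(3, j(0)), -16)*(-850) = (12 - 16)*(-850) = -4*(-850) = 3400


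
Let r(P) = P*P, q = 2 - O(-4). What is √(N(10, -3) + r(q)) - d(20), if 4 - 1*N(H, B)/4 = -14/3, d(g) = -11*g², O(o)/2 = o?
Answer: 4400 + 2*√303/3 ≈ 4411.6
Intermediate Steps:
O(o) = 2*o
q = 10 (q = 2 - 2*(-4) = 2 - 1*(-8) = 2 + 8 = 10)
N(H, B) = 104/3 (N(H, B) = 16 - (-56)/3 = 16 - 4*(-14/3) = 16 + 56/3 = 104/3)
r(P) = P²
√(N(10, -3) + r(q)) - d(20) = √(104/3 + 10²) - (-11)*20² = √(104/3 + 100) - (-11)*400 = √(404/3) - 1*(-4400) = 2*√303/3 + 4400 = 4400 + 2*√303/3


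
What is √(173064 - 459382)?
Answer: I*√286318 ≈ 535.09*I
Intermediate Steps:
√(173064 - 459382) = √(-286318) = I*√286318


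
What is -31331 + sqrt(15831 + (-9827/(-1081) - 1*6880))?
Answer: -31331 + sqrt(10470412498)/1081 ≈ -31236.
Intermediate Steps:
-31331 + sqrt(15831 + (-9827/(-1081) - 1*6880)) = -31331 + sqrt(15831 + (-9827*(-1/1081) - 6880)) = -31331 + sqrt(15831 + (9827/1081 - 6880)) = -31331 + sqrt(15831 - 7427453/1081) = -31331 + sqrt(9685858/1081) = -31331 + sqrt(10470412498)/1081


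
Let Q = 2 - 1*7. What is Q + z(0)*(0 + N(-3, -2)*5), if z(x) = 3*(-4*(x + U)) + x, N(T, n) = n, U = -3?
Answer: -365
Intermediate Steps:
z(x) = 36 - 11*x (z(x) = 3*(-4*(x - 3)) + x = 3*(-4*(-3 + x)) + x = 3*(12 - 4*x) + x = (36 - 12*x) + x = 36 - 11*x)
Q = -5 (Q = 2 - 7 = -5)
Q + z(0)*(0 + N(-3, -2)*5) = -5 + (36 - 11*0)*(0 - 2*5) = -5 + (36 + 0)*(0 - 10) = -5 + 36*(-10) = -5 - 360 = -365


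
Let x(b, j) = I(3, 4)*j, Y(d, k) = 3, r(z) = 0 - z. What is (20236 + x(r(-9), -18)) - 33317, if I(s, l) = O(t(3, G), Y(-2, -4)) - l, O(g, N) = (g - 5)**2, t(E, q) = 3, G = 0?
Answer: -13081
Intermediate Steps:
r(z) = -z
O(g, N) = (-5 + g)**2
I(s, l) = 4 - l (I(s, l) = (-5 + 3)**2 - l = (-2)**2 - l = 4 - l)
x(b, j) = 0 (x(b, j) = (4 - 1*4)*j = (4 - 4)*j = 0*j = 0)
(20236 + x(r(-9), -18)) - 33317 = (20236 + 0) - 33317 = 20236 - 33317 = -13081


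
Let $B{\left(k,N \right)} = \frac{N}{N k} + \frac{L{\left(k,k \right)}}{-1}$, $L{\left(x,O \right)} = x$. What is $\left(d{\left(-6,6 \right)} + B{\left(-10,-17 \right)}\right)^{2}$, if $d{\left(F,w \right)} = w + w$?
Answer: $\frac{47961}{100} \approx 479.61$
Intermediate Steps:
$d{\left(F,w \right)} = 2 w$
$B{\left(k,N \right)} = \frac{1}{k} - k$ ($B{\left(k,N \right)} = \frac{N}{N k} + \frac{k}{-1} = N \frac{1}{N k} + k \left(-1\right) = \frac{1}{k} - k$)
$\left(d{\left(-6,6 \right)} + B{\left(-10,-17 \right)}\right)^{2} = \left(2 \cdot 6 + \left(\frac{1}{-10} - -10\right)\right)^{2} = \left(12 + \left(- \frac{1}{10} + 10\right)\right)^{2} = \left(12 + \frac{99}{10}\right)^{2} = \left(\frac{219}{10}\right)^{2} = \frac{47961}{100}$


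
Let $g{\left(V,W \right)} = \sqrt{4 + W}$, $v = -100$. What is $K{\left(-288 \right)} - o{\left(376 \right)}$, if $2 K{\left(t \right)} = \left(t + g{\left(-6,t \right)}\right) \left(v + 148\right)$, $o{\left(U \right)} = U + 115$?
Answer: $-7403 + 48 i \sqrt{71} \approx -7403.0 + 404.46 i$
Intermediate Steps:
$o{\left(U \right)} = 115 + U$
$K{\left(t \right)} = 24 t + 24 \sqrt{4 + t}$ ($K{\left(t \right)} = \frac{\left(t + \sqrt{4 + t}\right) \left(-100 + 148\right)}{2} = \frac{\left(t + \sqrt{4 + t}\right) 48}{2} = \frac{48 t + 48 \sqrt{4 + t}}{2} = 24 t + 24 \sqrt{4 + t}$)
$K{\left(-288 \right)} - o{\left(376 \right)} = \left(24 \left(-288\right) + 24 \sqrt{4 - 288}\right) - \left(115 + 376\right) = \left(-6912 + 24 \sqrt{-284}\right) - 491 = \left(-6912 + 24 \cdot 2 i \sqrt{71}\right) - 491 = \left(-6912 + 48 i \sqrt{71}\right) - 491 = -7403 + 48 i \sqrt{71}$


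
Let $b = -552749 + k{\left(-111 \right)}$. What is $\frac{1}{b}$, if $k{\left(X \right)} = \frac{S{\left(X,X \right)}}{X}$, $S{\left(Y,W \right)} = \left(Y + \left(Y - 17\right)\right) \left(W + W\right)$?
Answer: $- \frac{1}{553227} \approx -1.8076 \cdot 10^{-6}$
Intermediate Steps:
$S{\left(Y,W \right)} = 2 W \left(-17 + 2 Y\right)$ ($S{\left(Y,W \right)} = \left(Y + \left(-17 + Y\right)\right) 2 W = \left(-17 + 2 Y\right) 2 W = 2 W \left(-17 + 2 Y\right)$)
$k{\left(X \right)} = -34 + 4 X$ ($k{\left(X \right)} = \frac{2 X \left(-17 + 2 X\right)}{X} = -34 + 4 X$)
$b = -553227$ ($b = -552749 + \left(-34 + 4 \left(-111\right)\right) = -552749 - 478 = -553227$)
$\frac{1}{b} = \frac{1}{-553227} = - \frac{1}{553227}$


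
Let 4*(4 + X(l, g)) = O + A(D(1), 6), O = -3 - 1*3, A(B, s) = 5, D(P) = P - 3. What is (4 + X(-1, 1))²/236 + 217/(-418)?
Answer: -409487/789184 ≈ -0.51887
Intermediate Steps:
D(P) = -3 + P
O = -6 (O = -3 - 3 = -6)
X(l, g) = -17/4 (X(l, g) = -4 + (-6 + 5)/4 = -4 + (¼)*(-1) = -4 - ¼ = -17/4)
(4 + X(-1, 1))²/236 + 217/(-418) = (4 - 17/4)²/236 + 217/(-418) = (-¼)²*(1/236) + 217*(-1/418) = (1/16)*(1/236) - 217/418 = 1/3776 - 217/418 = -409487/789184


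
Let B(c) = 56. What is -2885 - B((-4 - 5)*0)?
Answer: -2941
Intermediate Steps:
-2885 - B((-4 - 5)*0) = -2885 - 1*56 = -2885 - 56 = -2941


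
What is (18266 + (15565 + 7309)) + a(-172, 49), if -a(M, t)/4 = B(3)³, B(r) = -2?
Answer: 41172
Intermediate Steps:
a(M, t) = 32 (a(M, t) = -4*(-2)³ = -4*(-8) = 32)
(18266 + (15565 + 7309)) + a(-172, 49) = (18266 + (15565 + 7309)) + 32 = (18266 + 22874) + 32 = 41140 + 32 = 41172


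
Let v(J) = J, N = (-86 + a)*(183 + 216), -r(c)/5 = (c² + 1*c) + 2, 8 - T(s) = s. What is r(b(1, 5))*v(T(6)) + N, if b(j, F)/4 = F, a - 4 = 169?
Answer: 30493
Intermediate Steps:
a = 173 (a = 4 + 169 = 173)
b(j, F) = 4*F
T(s) = 8 - s
r(c) = -10 - 5*c - 5*c² (r(c) = -5*((c² + 1*c) + 2) = -5*((c² + c) + 2) = -5*((c + c²) + 2) = -5*(2 + c + c²) = -10 - 5*c - 5*c²)
N = 34713 (N = (-86 + 173)*(183 + 216) = 87*399 = 34713)
r(b(1, 5))*v(T(6)) + N = (-10 - 20*5 - 5*(4*5)²)*(8 - 1*6) + 34713 = (-10 - 5*20 - 5*20²)*(8 - 6) + 34713 = (-10 - 100 - 5*400)*2 + 34713 = (-10 - 100 - 2000)*2 + 34713 = -2110*2 + 34713 = -4220 + 34713 = 30493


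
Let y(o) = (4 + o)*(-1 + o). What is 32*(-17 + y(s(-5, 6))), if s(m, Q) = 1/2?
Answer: -616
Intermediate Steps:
s(m, Q) = ½
y(o) = (-1 + o)*(4 + o)
32*(-17 + y(s(-5, 6))) = 32*(-17 + (-4 + (½)² + 3*(½))) = 32*(-17 + (-4 + ¼ + 3/2)) = 32*(-17 - 9/4) = 32*(-77/4) = -616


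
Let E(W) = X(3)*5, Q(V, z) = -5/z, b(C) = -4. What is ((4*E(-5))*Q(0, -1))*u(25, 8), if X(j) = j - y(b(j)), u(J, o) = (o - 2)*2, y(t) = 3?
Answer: 0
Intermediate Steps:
u(J, o) = -4 + 2*o (u(J, o) = (-2 + o)*2 = -4 + 2*o)
X(j) = -3 + j (X(j) = j - 1*3 = j - 3 = -3 + j)
E(W) = 0 (E(W) = (-3 + 3)*5 = 0*5 = 0)
((4*E(-5))*Q(0, -1))*u(25, 8) = ((4*0)*(-5/(-1)))*(-4 + 2*8) = (0*(-5*(-1)))*(-4 + 16) = (0*5)*12 = 0*12 = 0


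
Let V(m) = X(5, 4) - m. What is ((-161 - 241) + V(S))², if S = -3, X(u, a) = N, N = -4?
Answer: 162409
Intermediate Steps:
X(u, a) = -4
V(m) = -4 - m
((-161 - 241) + V(S))² = ((-161 - 241) + (-4 - 1*(-3)))² = (-402 + (-4 + 3))² = (-402 - 1)² = (-403)² = 162409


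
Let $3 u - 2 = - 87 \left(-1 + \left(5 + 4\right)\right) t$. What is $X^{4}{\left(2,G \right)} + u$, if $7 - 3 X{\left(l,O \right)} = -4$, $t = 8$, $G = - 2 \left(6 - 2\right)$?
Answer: $- \frac{135641}{81} \approx -1674.6$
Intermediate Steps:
$G = -8$ ($G = \left(-2\right) 4 = -8$)
$X{\left(l,O \right)} = \frac{11}{3}$ ($X{\left(l,O \right)} = \frac{7}{3} - - \frac{4}{3} = \frac{7}{3} + \frac{4}{3} = \frac{11}{3}$)
$u = - \frac{5566}{3}$ ($u = \frac{2}{3} + \frac{\left(-87\right) \left(-1 + \left(5 + 4\right)\right) 8}{3} = \frac{2}{3} + \frac{\left(-87\right) \left(-1 + 9\right) 8}{3} = \frac{2}{3} + \frac{\left(-87\right) 8 \cdot 8}{3} = \frac{2}{3} + \frac{\left(-87\right) 64}{3} = \frac{2}{3} + \frac{1}{3} \left(-5568\right) = \frac{2}{3} - 1856 = - \frac{5566}{3} \approx -1855.3$)
$X^{4}{\left(2,G \right)} + u = \left(\frac{11}{3}\right)^{4} - \frac{5566}{3} = \frac{14641}{81} - \frac{5566}{3} = - \frac{135641}{81}$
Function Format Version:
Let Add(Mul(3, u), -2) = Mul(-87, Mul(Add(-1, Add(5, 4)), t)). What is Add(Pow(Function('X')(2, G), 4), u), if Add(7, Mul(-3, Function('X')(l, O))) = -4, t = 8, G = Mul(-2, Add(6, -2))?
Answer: Rational(-135641, 81) ≈ -1674.6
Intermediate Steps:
G = -8 (G = Mul(-2, 4) = -8)
Function('X')(l, O) = Rational(11, 3) (Function('X')(l, O) = Add(Rational(7, 3), Mul(Rational(-1, 3), -4)) = Add(Rational(7, 3), Rational(4, 3)) = Rational(11, 3))
u = Rational(-5566, 3) (u = Add(Rational(2, 3), Mul(Rational(1, 3), Mul(-87, Mul(Add(-1, Add(5, 4)), 8)))) = Add(Rational(2, 3), Mul(Rational(1, 3), Mul(-87, Mul(Add(-1, 9), 8)))) = Add(Rational(2, 3), Mul(Rational(1, 3), Mul(-87, Mul(8, 8)))) = Add(Rational(2, 3), Mul(Rational(1, 3), Mul(-87, 64))) = Add(Rational(2, 3), Mul(Rational(1, 3), -5568)) = Add(Rational(2, 3), -1856) = Rational(-5566, 3) ≈ -1855.3)
Add(Pow(Function('X')(2, G), 4), u) = Add(Pow(Rational(11, 3), 4), Rational(-5566, 3)) = Add(Rational(14641, 81), Rational(-5566, 3)) = Rational(-135641, 81)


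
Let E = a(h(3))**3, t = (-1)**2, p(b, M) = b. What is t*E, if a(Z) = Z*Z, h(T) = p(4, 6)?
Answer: 4096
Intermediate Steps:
h(T) = 4
t = 1
a(Z) = Z**2
E = 4096 (E = (4**2)**3 = 16**3 = 4096)
t*E = 1*4096 = 4096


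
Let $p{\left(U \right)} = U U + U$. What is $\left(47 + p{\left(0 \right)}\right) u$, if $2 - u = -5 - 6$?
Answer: $611$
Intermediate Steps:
$u = 13$ ($u = 2 - \left(-5 - 6\right) = 2 - -11 = 2 + 11 = 13$)
$p{\left(U \right)} = U + U^{2}$ ($p{\left(U \right)} = U^{2} + U = U + U^{2}$)
$\left(47 + p{\left(0 \right)}\right) u = \left(47 + 0 \left(1 + 0\right)\right) 13 = \left(47 + 0 \cdot 1\right) 13 = \left(47 + 0\right) 13 = 47 \cdot 13 = 611$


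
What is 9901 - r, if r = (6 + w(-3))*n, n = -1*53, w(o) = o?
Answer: 10060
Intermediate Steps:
n = -53
r = -159 (r = (6 - 3)*(-53) = 3*(-53) = -159)
9901 - r = 9901 - 1*(-159) = 9901 + 159 = 10060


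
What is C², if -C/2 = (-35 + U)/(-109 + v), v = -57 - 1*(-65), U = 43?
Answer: 256/10201 ≈ 0.025096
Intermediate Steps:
v = 8 (v = -57 + 65 = 8)
C = 16/101 (C = -2*(-35 + 43)/(-109 + 8) = -16/(-101) = -16*(-1)/101 = -2*(-8/101) = 16/101 ≈ 0.15842)
C² = (16/101)² = 256/10201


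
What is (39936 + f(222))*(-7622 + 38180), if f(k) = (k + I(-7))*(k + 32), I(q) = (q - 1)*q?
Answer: 3378125784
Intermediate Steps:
I(q) = q*(-1 + q) (I(q) = (-1 + q)*q = q*(-1 + q))
f(k) = (32 + k)*(56 + k) (f(k) = (k - 7*(-1 - 7))*(k + 32) = (k - 7*(-8))*(32 + k) = (k + 56)*(32 + k) = (56 + k)*(32 + k) = (32 + k)*(56 + k))
(39936 + f(222))*(-7622 + 38180) = (39936 + (1792 + 222**2 + 88*222))*(-7622 + 38180) = (39936 + (1792 + 49284 + 19536))*30558 = (39936 + 70612)*30558 = 110548*30558 = 3378125784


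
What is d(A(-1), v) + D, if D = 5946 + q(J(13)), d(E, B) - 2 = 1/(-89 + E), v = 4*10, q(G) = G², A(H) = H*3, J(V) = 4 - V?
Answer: 554667/92 ≈ 6029.0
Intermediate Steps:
A(H) = 3*H
v = 40
d(E, B) = 2 + 1/(-89 + E)
D = 6027 (D = 5946 + (4 - 1*13)² = 5946 + (4 - 13)² = 5946 + (-9)² = 5946 + 81 = 6027)
d(A(-1), v) + D = (-177 + 2*(3*(-1)))/(-89 + 3*(-1)) + 6027 = (-177 + 2*(-3))/(-89 - 3) + 6027 = (-177 - 6)/(-92) + 6027 = -1/92*(-183) + 6027 = 183/92 + 6027 = 554667/92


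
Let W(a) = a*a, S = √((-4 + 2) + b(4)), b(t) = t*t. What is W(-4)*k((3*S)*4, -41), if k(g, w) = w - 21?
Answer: -992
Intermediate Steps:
b(t) = t²
S = √14 (S = √((-4 + 2) + 4²) = √(-2 + 16) = √14 ≈ 3.7417)
W(a) = a²
k(g, w) = -21 + w
W(-4)*k((3*S)*4, -41) = (-4)²*(-21 - 41) = 16*(-62) = -992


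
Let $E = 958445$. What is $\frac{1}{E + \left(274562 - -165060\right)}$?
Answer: $\frac{1}{1398067} \approx 7.1527 \cdot 10^{-7}$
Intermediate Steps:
$\frac{1}{E + \left(274562 - -165060\right)} = \frac{1}{958445 + \left(274562 - -165060\right)} = \frac{1}{958445 + \left(274562 + 165060\right)} = \frac{1}{958445 + 439622} = \frac{1}{1398067}$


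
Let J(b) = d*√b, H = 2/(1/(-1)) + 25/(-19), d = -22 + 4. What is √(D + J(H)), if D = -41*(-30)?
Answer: √(444030 - 1026*I*√133)/19 ≈ 35.074 - 0.46725*I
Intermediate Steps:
D = 1230
d = -18
H = -63/19 (H = 2/(-1) + 25*(-1/19) = 2*(-1) - 25/19 = -2 - 25/19 = -63/19 ≈ -3.3158)
J(b) = -18*√b
√(D + J(H)) = √(1230 - 54*I*√133/19)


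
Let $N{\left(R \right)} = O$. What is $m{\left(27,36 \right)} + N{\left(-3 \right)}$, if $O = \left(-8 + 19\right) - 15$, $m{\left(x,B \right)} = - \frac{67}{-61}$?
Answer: $- \frac{177}{61} \approx -2.9016$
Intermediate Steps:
$m{\left(x,B \right)} = \frac{67}{61}$ ($m{\left(x,B \right)} = \left(-67\right) \left(- \frac{1}{61}\right) = \frac{67}{61}$)
$O = -4$ ($O = 11 - 15 = -4$)
$N{\left(R \right)} = -4$
$m{\left(27,36 \right)} + N{\left(-3 \right)} = \frac{67}{61} - 4 = - \frac{177}{61}$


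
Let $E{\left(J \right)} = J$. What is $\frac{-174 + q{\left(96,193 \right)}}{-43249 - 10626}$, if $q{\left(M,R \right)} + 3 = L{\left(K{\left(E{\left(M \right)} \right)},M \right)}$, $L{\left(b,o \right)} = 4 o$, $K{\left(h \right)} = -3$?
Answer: $- \frac{207}{53875} \approx -0.0038422$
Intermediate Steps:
$q{\left(M,R \right)} = -3 + 4 M$
$\frac{-174 + q{\left(96,193 \right)}}{-43249 - 10626} = \frac{-174 + \left(-3 + 4 \cdot 96\right)}{-43249 - 10626} = \frac{-174 + \left(-3 + 384\right)}{-53875} = \left(-174 + 381\right) \left(- \frac{1}{53875}\right) = 207 \left(- \frac{1}{53875}\right) = - \frac{207}{53875}$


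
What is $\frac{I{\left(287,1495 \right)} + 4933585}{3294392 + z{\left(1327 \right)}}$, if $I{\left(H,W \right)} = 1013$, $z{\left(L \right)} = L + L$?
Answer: $\frac{2467299}{1648523} \approx 1.4967$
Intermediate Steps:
$z{\left(L \right)} = 2 L$
$\frac{I{\left(287,1495 \right)} + 4933585}{3294392 + z{\left(1327 \right)}} = \frac{1013 + 4933585}{3294392 + 2 \cdot 1327} = \frac{4934598}{3294392 + 2654} = \frac{4934598}{3297046} = 4934598 \cdot \frac{1}{3297046} = \frac{2467299}{1648523}$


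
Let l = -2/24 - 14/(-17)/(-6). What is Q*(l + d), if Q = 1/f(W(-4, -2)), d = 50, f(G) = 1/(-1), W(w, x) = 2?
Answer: -3385/68 ≈ -49.779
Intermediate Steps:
f(G) = -1
Q = -1 (Q = 1/(-1) = -1)
l = -15/68 (l = -2*1/24 - 14*(-1/17)*(-⅙) = -1/12 + (14/17)*(-⅙) = -1/12 - 7/51 = -15/68 ≈ -0.22059)
Q*(l + d) = -(-15/68 + 50) = -1*3385/68 = -3385/68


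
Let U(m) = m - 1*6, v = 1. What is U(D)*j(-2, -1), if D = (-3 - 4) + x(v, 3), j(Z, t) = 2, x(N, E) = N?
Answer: -24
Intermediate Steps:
D = -6 (D = (-3 - 4) + 1 = -7 + 1 = -6)
U(m) = -6 + m (U(m) = m - 6 = -6 + m)
U(D)*j(-2, -1) = (-6 - 6)*2 = -12*2 = -24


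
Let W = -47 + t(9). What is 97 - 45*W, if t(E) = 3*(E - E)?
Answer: 2212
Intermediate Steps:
t(E) = 0 (t(E) = 3*0 = 0)
W = -47 (W = -47 + 0 = -47)
97 - 45*W = 97 - 45*(-47) = 97 + 2115 = 2212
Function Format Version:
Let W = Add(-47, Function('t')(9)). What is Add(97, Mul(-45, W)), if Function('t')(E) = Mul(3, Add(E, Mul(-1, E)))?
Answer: 2212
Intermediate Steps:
Function('t')(E) = 0 (Function('t')(E) = Mul(3, 0) = 0)
W = -47 (W = Add(-47, 0) = -47)
Add(97, Mul(-45, W)) = Add(97, Mul(-45, -47)) = Add(97, 2115) = 2212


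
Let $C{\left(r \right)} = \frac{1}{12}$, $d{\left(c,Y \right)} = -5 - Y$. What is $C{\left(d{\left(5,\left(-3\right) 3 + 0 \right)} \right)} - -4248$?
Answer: $\frac{50977}{12} \approx 4248.1$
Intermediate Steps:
$C{\left(r \right)} = \frac{1}{12}$
$C{\left(d{\left(5,\left(-3\right) 3 + 0 \right)} \right)} - -4248 = \frac{1}{12} - -4248 = \frac{1}{12} + 4248 = \frac{50977}{12}$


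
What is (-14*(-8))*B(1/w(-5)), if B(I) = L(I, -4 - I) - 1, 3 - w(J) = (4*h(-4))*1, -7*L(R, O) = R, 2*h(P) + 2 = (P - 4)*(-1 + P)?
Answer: -8160/73 ≈ -111.78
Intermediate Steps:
h(P) = -1 + (-1 + P)*(-4 + P)/2 (h(P) = -1 + ((P - 4)*(-1 + P))/2 = -1 + ((-4 + P)*(-1 + P))/2 = -1 + ((-1 + P)*(-4 + P))/2 = -1 + (-1 + P)*(-4 + P)/2)
L(R, O) = -R/7
w(J) = -73 (w(J) = 3 - 4*(1 + (½)*(-4)² - 5/2*(-4)) = 3 - 4*(1 + (½)*16 + 10) = 3 - 4*(1 + 8 + 10) = 3 - 4*19 = 3 - 76 = -73)
B(I) = -1 - I/7 (B(I) = -I/7 - 1 = -1 - I/7)
(-14*(-8))*B(1/w(-5)) = (-14*(-8))*(-1 - ⅐/(-73)) = 112*(-1 - ⅐*(-1/73)) = 112*(-1 + 1/511) = 112*(-510/511) = -8160/73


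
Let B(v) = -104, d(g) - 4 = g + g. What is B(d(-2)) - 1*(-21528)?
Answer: 21424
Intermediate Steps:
d(g) = 4 + 2*g (d(g) = 4 + (g + g) = 4 + 2*g)
B(d(-2)) - 1*(-21528) = -104 - 1*(-21528) = -104 + 21528 = 21424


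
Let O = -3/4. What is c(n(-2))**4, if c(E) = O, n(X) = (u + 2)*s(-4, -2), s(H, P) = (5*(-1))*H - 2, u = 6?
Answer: 81/256 ≈ 0.31641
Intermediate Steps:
s(H, P) = -2 - 5*H (s(H, P) = -5*H - 2 = -2 - 5*H)
n(X) = 144 (n(X) = (6 + 2)*(-2 - 5*(-4)) = 8*(-2 + 20) = 8*18 = 144)
O = -3/4 (O = -3*1/4 = -3/4 ≈ -0.75000)
c(E) = -3/4
c(n(-2))**4 = (-3/4)**4 = 81/256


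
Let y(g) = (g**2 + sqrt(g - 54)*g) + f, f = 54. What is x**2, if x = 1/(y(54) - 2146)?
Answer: 1/678976 ≈ 1.4728e-6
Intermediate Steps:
y(g) = 54 + g**2 + g*sqrt(-54 + g) (y(g) = (g**2 + sqrt(g - 54)*g) + 54 = (g**2 + sqrt(-54 + g)*g) + 54 = (g**2 + g*sqrt(-54 + g)) + 54 = 54 + g**2 + g*sqrt(-54 + g))
x = 1/824 (x = 1/((54 + 54**2 + 54*sqrt(-54 + 54)) - 2146) = 1/((54 + 2916 + 54*sqrt(0)) - 2146) = 1/((54 + 2916 + 54*0) - 2146) = 1/((54 + 2916 + 0) - 2146) = 1/(2970 - 2146) = 1/824 ≈ 0.0012136)
x**2 = (1/824)**2 = 1/678976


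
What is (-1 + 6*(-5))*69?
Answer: -2139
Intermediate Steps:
(-1 + 6*(-5))*69 = (-1 - 30)*69 = -31*69 = -2139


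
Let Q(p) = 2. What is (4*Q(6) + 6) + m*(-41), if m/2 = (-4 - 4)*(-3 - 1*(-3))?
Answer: 14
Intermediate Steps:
m = 0 (m = 2*((-4 - 4)*(-3 - 1*(-3))) = 2*(-8*(-3 + 3)) = 2*(-8*0) = 2*0 = 0)
(4*Q(6) + 6) + m*(-41) = (4*2 + 6) + 0*(-41) = (8 + 6) + 0 = 14 + 0 = 14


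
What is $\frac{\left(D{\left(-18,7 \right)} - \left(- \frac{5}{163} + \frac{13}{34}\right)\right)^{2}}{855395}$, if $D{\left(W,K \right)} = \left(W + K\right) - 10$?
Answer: $\frac{14002225561}{26272400156780} \approx 0.00053296$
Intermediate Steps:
$D{\left(W,K \right)} = -10 + K + W$ ($D{\left(W,K \right)} = \left(K + W\right) - 10 = -10 + K + W$)
$\frac{\left(D{\left(-18,7 \right)} - \left(- \frac{5}{163} + \frac{13}{34}\right)\right)^{2}}{855395} = \frac{\left(\left(-10 + 7 - 18\right) - \left(- \frac{5}{163} + \frac{13}{34}\right)\right)^{2}}{855395} = \left(-21 - \frac{1949}{5542}\right)^{2} \cdot \frac{1}{855395} = \left(- \frac{118331}{5542}\right)^{2} \cdot \frac{1}{855395} = \frac{14002225561}{30713764} \cdot \frac{1}{855395} = \frac{14002225561}{26272400156780}$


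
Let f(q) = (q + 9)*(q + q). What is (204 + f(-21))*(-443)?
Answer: -313644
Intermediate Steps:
f(q) = 2*q*(9 + q) (f(q) = (9 + q)*(2*q) = 2*q*(9 + q))
(204 + f(-21))*(-443) = (204 + 2*(-21)*(9 - 21))*(-443) = (204 + 2*(-21)*(-12))*(-443) = (204 + 504)*(-443) = 708*(-443) = -313644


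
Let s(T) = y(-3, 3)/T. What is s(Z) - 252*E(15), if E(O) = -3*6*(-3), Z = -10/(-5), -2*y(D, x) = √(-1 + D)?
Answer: -13608 - I/2 ≈ -13608.0 - 0.5*I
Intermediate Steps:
y(D, x) = -√(-1 + D)/2
Z = 2 (Z = -10*(-⅕) = 2)
E(O) = 54 (E(O) = -18*(-3) = 54)
s(T) = -I/T (s(T) = (-√(-1 - 3)/2)/T = (-I)/T = -I/T)
s(Z) - 252*E(15) = -1*I/2 - 252*54 = -1*I*½ - 13608 = -I/2 - 13608 = -13608 - I/2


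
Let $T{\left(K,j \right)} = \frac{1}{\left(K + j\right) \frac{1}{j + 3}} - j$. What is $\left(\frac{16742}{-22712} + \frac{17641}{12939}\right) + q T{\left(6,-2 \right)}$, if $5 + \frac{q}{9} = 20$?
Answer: $\frac{22361805671}{73467642} \approx 304.38$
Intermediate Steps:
$q = 135$ ($q = -45 + 9 \cdot 20 = -45 + 180 = 135$)
$T{\left(K,j \right)} = - j + \frac{3 + j}{K + j}$ ($T{\left(K,j \right)} = \frac{1}{\left(K + j\right) \frac{1}{3 + j}} - j = \frac{1}{\frac{1}{3 + j} \left(K + j\right)} - j = \frac{3 + j}{K + j} - j = - j + \frac{3 + j}{K + j}$)
$\left(\frac{16742}{-22712} + \frac{17641}{12939}\right) + q T{\left(6,-2 \right)} = \left(\frac{16742}{-22712} + \frac{17641}{12939}\right) + 135 \frac{3 - 2 - \left(-2\right)^{2} - 6 \left(-2\right)}{6 - 2} = \left(16742 \left(- \frac{1}{22712}\right) + 17641 \cdot \frac{1}{12939}\right) + 135 \frac{3 - 2 - 4 + 12}{4} = \left(- \frac{8371}{11356} + \frac{17641}{12939}\right) + 135 \frac{3 - 2 - 4 + 12}{4} = \frac{92018827}{146935284} + 135 \cdot \frac{1}{4} \cdot 9 = \frac{92018827}{146935284} + 135 \cdot \frac{9}{4} = \frac{92018827}{146935284} + \frac{1215}{4} = \frac{22361805671}{73467642}$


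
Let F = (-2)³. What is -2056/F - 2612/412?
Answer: 25818/103 ≈ 250.66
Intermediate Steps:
F = -8
-2056/F - 2612/412 = -2056/(-8) - 2612/412 = -2056*(-⅛) - 2612*1/412 = 257 - 653/103 = 25818/103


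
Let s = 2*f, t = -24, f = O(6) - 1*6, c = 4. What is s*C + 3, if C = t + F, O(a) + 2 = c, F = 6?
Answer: 147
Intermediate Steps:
O(a) = 2 (O(a) = -2 + 4 = 2)
f = -4 (f = 2 - 1*6 = 2 - 6 = -4)
s = -8 (s = 2*(-4) = -8)
C = -18 (C = -24 + 6 = -18)
s*C + 3 = -8*(-18) + 3 = 144 + 3 = 147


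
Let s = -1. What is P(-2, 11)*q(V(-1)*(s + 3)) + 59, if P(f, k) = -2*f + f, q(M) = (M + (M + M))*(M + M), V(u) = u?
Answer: 107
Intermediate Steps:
q(M) = 6*M² (q(M) = (M + 2*M)*(2*M) = (3*M)*(2*M) = 6*M²)
P(f, k) = -f
P(-2, 11)*q(V(-1)*(s + 3)) + 59 = (-1*(-2))*(6*(-(-1 + 3))²) + 59 = 2*(6*(-1*2)²) + 59 = 2*(6*(-2)²) + 59 = 2*(6*4) + 59 = 2*24 + 59 = 48 + 59 = 107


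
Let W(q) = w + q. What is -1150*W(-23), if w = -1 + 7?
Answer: 19550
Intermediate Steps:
w = 6
W(q) = 6 + q
-1150*W(-23) = -1150*(6 - 23) = -1150*(-17) = 19550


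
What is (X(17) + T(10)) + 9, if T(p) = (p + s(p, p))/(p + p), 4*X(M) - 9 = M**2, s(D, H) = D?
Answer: 169/2 ≈ 84.500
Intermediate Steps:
X(M) = 9/4 + M**2/4
T(p) = 1 (T(p) = (p + p)/(p + p) = (2*p)/((2*p)) = (2*p)*(1/(2*p)) = 1)
(X(17) + T(10)) + 9 = ((9/4 + (1/4)*17**2) + 1) + 9 = ((9/4 + (1/4)*289) + 1) + 9 = ((9/4 + 289/4) + 1) + 9 = (149/2 + 1) + 9 = 151/2 + 9 = 169/2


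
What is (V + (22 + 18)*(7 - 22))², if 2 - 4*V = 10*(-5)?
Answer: 344569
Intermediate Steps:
V = 13 (V = ½ - 5*(-5)/2 = ½ - ¼*(-50) = ½ + 25/2 = 13)
(V + (22 + 18)*(7 - 22))² = (13 + (22 + 18)*(7 - 22))² = (13 + 40*(-15))² = (13 - 600)² = (-587)² = 344569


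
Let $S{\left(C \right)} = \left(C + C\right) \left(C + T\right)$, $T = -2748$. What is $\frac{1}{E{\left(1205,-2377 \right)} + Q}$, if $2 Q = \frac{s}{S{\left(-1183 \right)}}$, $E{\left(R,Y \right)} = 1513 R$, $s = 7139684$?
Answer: $\frac{4650373}{8478399075466} \approx 5.485 \cdot 10^{-7}$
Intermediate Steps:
$S{\left(C \right)} = 2 C \left(-2748 + C\right)$ ($S{\left(C \right)} = \left(C + C\right) \left(C - 2748\right) = 2 C \left(-2748 + C\right)$)
$Q = \frac{1784921}{4650373}$ ($Q = \frac{7139684 \frac{1}{2 \left(-1183\right) \left(-2748 - 1183\right)}}{2} = \frac{7139684 \frac{1}{2 \left(-1183\right) \left(-3931\right)}}{2} = \frac{7139684 \cdot \frac{1}{9300746}}{2} = \frac{1}{2} \cdot \frac{3569842}{4650373} = \frac{1784921}{4650373} \approx 0.38382$)
$\frac{1}{E{\left(1205,-2377 \right)} + Q} = \frac{1}{1513 \cdot 1205 + \frac{1784921}{4650373}} = \frac{1}{1823165 + \frac{1784921}{4650373}} = \frac{1}{\frac{8478399075466}{4650373}} = \frac{4650373}{8478399075466}$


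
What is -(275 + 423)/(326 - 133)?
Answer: -698/193 ≈ -3.6166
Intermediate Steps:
-(275 + 423)/(326 - 133) = -698/193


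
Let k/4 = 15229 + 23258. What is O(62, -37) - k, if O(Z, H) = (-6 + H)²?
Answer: -152099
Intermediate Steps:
k = 153948 (k = 4*(15229 + 23258) = 4*38487 = 153948)
O(62, -37) - k = (-6 - 37)² - 1*153948 = (-43)² - 153948 = 1849 - 153948 = -152099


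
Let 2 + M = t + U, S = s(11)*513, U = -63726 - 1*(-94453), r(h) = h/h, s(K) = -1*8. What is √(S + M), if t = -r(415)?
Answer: 22*√55 ≈ 163.16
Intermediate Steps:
s(K) = -8
r(h) = 1
t = -1 (t = -1*1 = -1)
U = 30727 (U = -63726 + 94453 = 30727)
S = -4104 (S = -8*513 = -4104)
M = 30724 (M = -2 + (-1 + 30727) = -2 + 30726 = 30724)
√(S + M) = √(-4104 + 30724) = √26620 = 22*√55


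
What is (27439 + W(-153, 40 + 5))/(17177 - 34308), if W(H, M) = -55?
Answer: -27384/17131 ≈ -1.5985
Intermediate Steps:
(27439 + W(-153, 40 + 5))/(17177 - 34308) = (27439 - 55)/(17177 - 34308) = 27384/(-17131) = 27384*(-1/17131) = -27384/17131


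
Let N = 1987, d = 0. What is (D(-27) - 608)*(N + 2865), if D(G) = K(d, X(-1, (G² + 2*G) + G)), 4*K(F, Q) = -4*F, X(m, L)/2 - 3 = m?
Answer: -2950016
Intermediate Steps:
X(m, L) = 6 + 2*m
K(F, Q) = -F (K(F, Q) = (-4*F)/4 = -F)
D(G) = 0 (D(G) = -1*0 = 0)
(D(-27) - 608)*(N + 2865) = (0 - 608)*(1987 + 2865) = -608*4852 = -2950016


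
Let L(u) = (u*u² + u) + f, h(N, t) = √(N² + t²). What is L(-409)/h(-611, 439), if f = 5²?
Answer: -68418313*√566042/566042 ≈ -90939.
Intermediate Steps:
f = 25
L(u) = 25 + u + u³ (L(u) = (u*u² + u) + 25 = (u³ + u) + 25 = (u + u³) + 25 = 25 + u + u³)
L(-409)/h(-611, 439) = (25 - 409 + (-409)³)/(√((-611)² + 439²)) = (25 - 409 - 68417929)/(√(373321 + 192721)) = -68418313*√566042/566042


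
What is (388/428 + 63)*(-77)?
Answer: -526526/107 ≈ -4920.8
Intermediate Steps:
(388/428 + 63)*(-77) = (388*(1/428) + 63)*(-77) = (97/107 + 63)*(-77) = (6838/107)*(-77) = -526526/107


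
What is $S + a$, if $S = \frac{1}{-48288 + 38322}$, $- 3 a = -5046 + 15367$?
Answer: $- \frac{34286363}{9966} \approx -3440.3$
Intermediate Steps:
$a = - \frac{10321}{3}$ ($a = - \frac{-5046 + 15367}{3} = \left(- \frac{1}{3}\right) 10321 = - \frac{10321}{3} \approx -3440.3$)
$S = - \frac{1}{9966}$ ($S = \frac{1}{-9966} = - \frac{1}{9966} \approx -0.00010034$)
$S + a = - \frac{1}{9966} - \frac{10321}{3} = - \frac{34286363}{9966}$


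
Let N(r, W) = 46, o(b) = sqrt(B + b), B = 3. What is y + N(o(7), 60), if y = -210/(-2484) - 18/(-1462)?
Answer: 13950475/302634 ≈ 46.097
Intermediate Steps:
o(b) = sqrt(3 + b)
y = 29311/302634 (y = -210*(-1/2484) - 18*(-1/1462) = 35/414 + 9/731 = 29311/302634 ≈ 0.096853)
y + N(o(7), 60) = 29311/302634 + 46 = 13950475/302634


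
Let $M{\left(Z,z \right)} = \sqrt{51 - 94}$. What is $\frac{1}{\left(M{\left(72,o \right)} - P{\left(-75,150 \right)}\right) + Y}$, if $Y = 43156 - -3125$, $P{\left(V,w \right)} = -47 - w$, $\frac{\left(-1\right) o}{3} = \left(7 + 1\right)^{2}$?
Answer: $\frac{46478}{2160204527} - \frac{i \sqrt{43}}{2160204527} \approx 2.1516 \cdot 10^{-5} - 3.0356 \cdot 10^{-9} i$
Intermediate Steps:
$o = -192$ ($o = - 3 \left(7 + 1\right)^{2} = - 3 \cdot 8^{2} = \left(-3\right) 64 = -192$)
$M{\left(Z,z \right)} = i \sqrt{43}$ ($M{\left(Z,z \right)} = \sqrt{-43} = i \sqrt{43}$)
$Y = 46281$ ($Y = 43156 + 3125 = 46281$)
$\frac{1}{\left(M{\left(72,o \right)} - P{\left(-75,150 \right)}\right) + Y} = \frac{1}{\left(i \sqrt{43} - \left(-47 - 150\right)\right) + 46281} = \frac{1}{\left(i \sqrt{43} - -197\right) + 46281} = \frac{1}{\left(i \sqrt{43} + 197\right) + 46281} = \frac{1}{\left(197 + i \sqrt{43}\right) + 46281} = \frac{1}{46478 + i \sqrt{43}}$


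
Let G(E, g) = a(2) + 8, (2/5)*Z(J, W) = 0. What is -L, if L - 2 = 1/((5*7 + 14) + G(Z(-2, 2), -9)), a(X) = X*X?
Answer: -123/61 ≈ -2.0164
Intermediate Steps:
Z(J, W) = 0 (Z(J, W) = (5/2)*0 = 0)
a(X) = X**2
G(E, g) = 12 (G(E, g) = 2**2 + 8 = 4 + 8 = 12)
L = 123/61 (L = 2 + 1/((5*7 + 14) + 12) = 2 + 1/((35 + 14) + 12) = 2 + 1/(49 + 12) = 2 + 1/61 = 123/61 ≈ 2.0164)
-L = -1*123/61 = -123/61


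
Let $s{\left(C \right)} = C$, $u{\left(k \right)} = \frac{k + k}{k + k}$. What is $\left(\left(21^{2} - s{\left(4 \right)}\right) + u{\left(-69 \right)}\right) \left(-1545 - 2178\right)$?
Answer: $-1630674$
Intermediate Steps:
$u{\left(k \right)} = 1$ ($u{\left(k \right)} = \frac{2 k}{2 k} = 2 k \frac{1}{2 k} = 1$)
$\left(\left(21^{2} - s{\left(4 \right)}\right) + u{\left(-69 \right)}\right) \left(-1545 - 2178\right) = \left(\left(21^{2} - 4\right) + 1\right) \left(-1545 - 2178\right) = \left(\left(441 - 4\right) + 1\right) \left(-3723\right) = \left(437 + 1\right) \left(-3723\right) = 438 \left(-3723\right) = -1630674$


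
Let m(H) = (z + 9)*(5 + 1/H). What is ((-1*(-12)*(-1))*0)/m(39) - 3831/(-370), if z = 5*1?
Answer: 3831/370 ≈ 10.354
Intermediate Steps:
z = 5
m(H) = 70 + 14/H (m(H) = (5 + 9)*(5 + 1/H) = 14*(5 + 1/H) = 70 + 14/H)
((-1*(-12)*(-1))*0)/m(39) - 3831/(-370) = ((-1*(-12)*(-1))*0)/(70 + 14/39) - 3831/(-370) = ((12*(-1))*0)/(70 + 14*(1/39)) - 3831*(-1/370) = (-12*0)/(70 + 14/39) + 3831/370 = 0/(2744/39) + 3831/370 = 0*(39/2744) + 3831/370 = 0 + 3831/370 = 3831/370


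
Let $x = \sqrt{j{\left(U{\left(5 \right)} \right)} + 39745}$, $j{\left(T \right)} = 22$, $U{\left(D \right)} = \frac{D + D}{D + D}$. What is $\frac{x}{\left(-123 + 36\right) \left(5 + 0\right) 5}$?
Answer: $- \frac{\sqrt{39767}}{2175} \approx -0.091686$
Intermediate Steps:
$U{\left(D \right)} = 1$ ($U{\left(D \right)} = \frac{2 D}{2 D} = 2 D \frac{1}{2 D} = 1$)
$x = \sqrt{39767}$ ($x = \sqrt{22 + 39745} = \sqrt{39767} \approx 199.42$)
$\frac{x}{\left(-123 + 36\right) \left(5 + 0\right) 5} = \frac{\sqrt{39767}}{\left(-123 + 36\right) \left(5 + 0\right) 5} = \frac{\sqrt{39767}}{\left(-87\right) 5 \cdot 5} = \frac{\sqrt{39767}}{\left(-87\right) 25} = \frac{\sqrt{39767}}{-2175} = \sqrt{39767} \left(- \frac{1}{2175}\right) = - \frac{\sqrt{39767}}{2175}$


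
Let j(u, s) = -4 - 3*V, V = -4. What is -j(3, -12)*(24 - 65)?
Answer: 328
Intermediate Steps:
j(u, s) = 8 (j(u, s) = -4 - 3*(-4) = -4 + 12 = 8)
-j(3, -12)*(24 - 65) = -8*(24 - 65) = -8*(-41) = -1*(-328) = 328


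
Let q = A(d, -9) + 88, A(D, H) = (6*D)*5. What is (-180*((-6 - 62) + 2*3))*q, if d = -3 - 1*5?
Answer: -1696320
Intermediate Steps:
d = -8 (d = -3 - 5 = -8)
A(D, H) = 30*D
q = -152 (q = 30*(-8) + 88 = -240 + 88 = -152)
(-180*((-6 - 62) + 2*3))*q = -180*((-6 - 62) + 2*3)*(-152) = -180*(-68 + 6)*(-152) = -180*(-62)*(-152) = 11160*(-152) = -1696320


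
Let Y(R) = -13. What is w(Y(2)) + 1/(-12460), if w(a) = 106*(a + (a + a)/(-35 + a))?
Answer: -12340852/9345 ≈ -1320.6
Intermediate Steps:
w(a) = 106*a + 212*a/(-35 + a) (w(a) = 106*(a + (2*a)/(-35 + a)) = 106*(a + 2*a/(-35 + a)) = 106*a + 212*a/(-35 + a))
w(Y(2)) + 1/(-12460) = 106*(-13)*(-33 - 13)/(-35 - 13) + 1/(-12460) = 106*(-13)*(-46)/(-48) - 1/12460 = 106*(-13)*(-1/48)*(-46) - 1/12460 = -15847/12 - 1/12460 = -12340852/9345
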